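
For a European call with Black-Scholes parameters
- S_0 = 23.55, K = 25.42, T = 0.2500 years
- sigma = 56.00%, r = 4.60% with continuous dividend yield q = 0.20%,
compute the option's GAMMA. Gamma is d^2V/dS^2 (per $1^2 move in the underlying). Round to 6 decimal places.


d1 = -0.0936087332; d2 = -0.3736087332
phi(d1) = 0.3971982190; exp(-qT) = 0.9995001250; exp(-rT) = 0.9885658722
Gamma = exp(-qT) * phi(d1) / (S * sigma * sqrt(T)) = 0.9995001250 * 0.3971982190 / (23.5500 * 0.5600 * 0.5000000000) = 0.060206

Answer: Gamma = 0.060206


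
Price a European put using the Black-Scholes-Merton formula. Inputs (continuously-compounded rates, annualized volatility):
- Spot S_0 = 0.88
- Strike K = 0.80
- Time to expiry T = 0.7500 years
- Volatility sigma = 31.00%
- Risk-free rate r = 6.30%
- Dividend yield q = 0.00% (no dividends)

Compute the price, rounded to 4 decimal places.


d1 = (ln(S/K) + (r - q + 0.5*sigma^2) * T) / (sigma * sqrt(T)) = 0.66524786
d2 = d1 - sigma * sqrt(T) = 0.39677999
exp(-rT) = 0.95384891; exp(-qT) = 1.00000000
P = K * exp(-rT) * N(-d2) - S_0 * exp(-qT) * N(-d1)
N(-d1) = 0.25294599; N(-d2) = 0.34576486
P = 0.8000 * 0.95384891 * 0.34576486 - 0.8800 * 1.00000000 * 0.25294599 = 0.0413

Answer: Price = 0.0413


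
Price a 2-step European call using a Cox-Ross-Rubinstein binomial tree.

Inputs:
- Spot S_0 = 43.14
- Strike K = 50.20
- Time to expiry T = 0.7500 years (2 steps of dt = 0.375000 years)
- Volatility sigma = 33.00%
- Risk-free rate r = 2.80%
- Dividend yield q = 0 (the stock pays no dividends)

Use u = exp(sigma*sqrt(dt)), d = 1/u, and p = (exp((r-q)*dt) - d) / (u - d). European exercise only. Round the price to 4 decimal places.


dt = T/N = 0.375000
u = exp(sigma*sqrt(dt)) = 1.223949; d = 1/u = 0.817027
p = (exp((r-q)*dt) - d) / (u - d) = 0.475590
Discount per step: exp(-r*dt) = 0.989555
Stock lattice S(k, i) with i counting down-moves:
  k=0: S(0,0) = 43.1400
  k=1: S(1,0) = 52.8012; S(1,1) = 35.2466
  k=2: S(2,0) = 64.6260; S(2,1) = 43.1400; S(2,2) = 28.7974
Terminal payoffs V(N, i) = max(S_T - K, 0):
  V(2,0) = 14.425977; V(2,1) = 0.000000; V(2,2) = 0.000000
Backward induction: V(k, i) = exp(-r*dt) * [p * V(k+1, i) + (1-p) * V(k+1, i+1)].
  V(1,0) = exp(-r*dt) * [p*14.425977 + (1-p)*0.000000] = 6.789187
  V(1,1) = exp(-r*dt) * [p*0.000000 + (1-p)*0.000000] = 0.000000
  V(0,0) = exp(-r*dt) * [p*6.789187 + (1-p)*0.000000] = 3.195143

Answer: Price = V(0,0) = 3.1951


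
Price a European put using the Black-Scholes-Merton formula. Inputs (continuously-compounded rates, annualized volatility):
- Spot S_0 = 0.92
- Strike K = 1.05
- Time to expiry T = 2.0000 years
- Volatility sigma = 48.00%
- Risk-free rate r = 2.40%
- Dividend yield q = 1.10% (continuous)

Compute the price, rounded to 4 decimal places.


Answer: Price = 0.3059

Derivation:
d1 = (ln(S/K) + (r - q + 0.5*sigma^2) * T) / (sigma * sqrt(T)) = 0.18300546
d2 = d1 - sigma * sqrt(T) = -0.49581705
exp(-rT) = 0.95313379; exp(-qT) = 0.97824024
P = K * exp(-rT) * N(-d2) - S_0 * exp(-qT) * N(-d1)
N(-d1) = 0.42739687; N(-d2) = 0.68998825
P = 1.0500 * 0.95313379 * 0.68998825 - 0.9200 * 0.97824024 * 0.42739687 = 0.3059


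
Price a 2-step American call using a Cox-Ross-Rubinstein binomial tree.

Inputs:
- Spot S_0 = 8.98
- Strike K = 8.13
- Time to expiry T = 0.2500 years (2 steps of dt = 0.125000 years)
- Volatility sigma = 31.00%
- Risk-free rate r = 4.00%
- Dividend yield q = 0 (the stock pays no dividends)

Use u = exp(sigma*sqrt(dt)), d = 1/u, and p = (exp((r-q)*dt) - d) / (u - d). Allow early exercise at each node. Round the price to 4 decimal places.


dt = T/N = 0.125000
u = exp(sigma*sqrt(dt)) = 1.115833; d = 1/u = 0.896191
p = (exp((r-q)*dt) - d) / (u - d) = 0.495448
Discount per step: exp(-r*dt) = 0.995012
Stock lattice S(k, i) with i counting down-moves:
  k=0: S(0,0) = 8.9800
  k=1: S(1,0) = 10.0202; S(1,1) = 8.0478
  k=2: S(2,0) = 11.1809; S(2,1) = 8.9800; S(2,2) = 7.2124
Terminal payoffs V(N, i) = max(S_T - K, 0):
  V(2,0) = 3.050855; V(2,1) = 0.850000; V(2,2) = 0.000000
Backward induction: V(k, i) = exp(-r*dt) * [p * V(k+1, i) + (1-p) * V(k+1, i+1)]; then take max(V_cont, immediate exercise) for American.
  V(1,0) = exp(-r*dt) * [p*3.050855 + (1-p)*0.850000] = 1.930732; exercise = 1.890184; V(1,0) = max -> 1.930732
  V(1,1) = exp(-r*dt) * [p*0.850000 + (1-p)*0.000000] = 0.419031; exercise = 0.000000; V(1,1) = max -> 0.419031
  V(0,0) = exp(-r*dt) * [p*1.930732 + (1-p)*0.419031] = 1.162175; exercise = 0.850000; V(0,0) = max -> 1.162175

Answer: Price = V(0,0) = 1.1622


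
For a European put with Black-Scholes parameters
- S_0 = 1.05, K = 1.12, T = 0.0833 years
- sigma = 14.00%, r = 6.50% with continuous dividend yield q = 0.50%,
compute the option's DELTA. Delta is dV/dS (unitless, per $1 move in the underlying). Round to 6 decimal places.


Answer: Delta = -0.926549

Derivation:
d1 = -1.4533373446; d2 = -1.4937437797
phi(d1) = 0.1387566983; exp(-qT) = 0.9995835867; exp(-rT) = 0.9946001320
N(-d1) = 0.9269349433
Delta = -exp(-qT) * N(-d1) = -0.9995835867 * 0.9269349433 = -0.926549


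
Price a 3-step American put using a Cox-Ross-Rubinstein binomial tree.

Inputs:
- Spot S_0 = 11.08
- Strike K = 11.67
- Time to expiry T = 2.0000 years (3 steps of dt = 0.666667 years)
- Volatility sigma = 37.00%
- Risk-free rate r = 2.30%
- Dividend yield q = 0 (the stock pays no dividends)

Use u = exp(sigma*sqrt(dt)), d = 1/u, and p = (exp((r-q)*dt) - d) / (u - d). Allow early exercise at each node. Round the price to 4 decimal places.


Answer: Price = V(0,0) = 2.5500

Derivation:
dt = T/N = 0.666667
u = exp(sigma*sqrt(dt)) = 1.352702; d = 1/u = 0.739261
p = (exp((r-q)*dt) - d) / (u - d) = 0.450232
Discount per step: exp(-r*dt) = 0.984784
Stock lattice S(k, i) with i counting down-moves:
  k=0: S(0,0) = 11.0800
  k=1: S(1,0) = 14.9879; S(1,1) = 8.1910
  k=2: S(2,0) = 20.2742; S(2,1) = 11.0800; S(2,2) = 6.0553
  k=3: S(3,0) = 27.4249; S(3,1) = 14.9879; S(3,2) = 8.1910; S(3,3) = 4.4765
Terminal payoffs V(N, i) = max(K - S_T, 0):
  V(3,0) = 0.000000; V(3,1) = 0.000000; V(3,2) = 3.478984; V(3,3) = 7.193549
Backward induction: V(k, i) = exp(-r*dt) * [p * V(k+1, i) + (1-p) * V(k+1, i+1)]; then take max(V_cont, immediate exercise) for American.
  V(2,0) = exp(-r*dt) * [p*0.000000 + (1-p)*0.000000] = 0.000000; exercise = 0.000000; V(2,0) = max -> 0.000000
  V(2,1) = exp(-r*dt) * [p*0.000000 + (1-p)*3.478984] = 1.883532; exercise = 0.590000; V(2,1) = max -> 1.883532
  V(2,2) = exp(-r*dt) * [p*3.478984 + (1-p)*7.193549] = 5.437123; exercise = 5.614698; V(2,2) = max -> 5.614698
  V(1,0) = exp(-r*dt) * [p*0.000000 + (1-p)*1.883532] = 1.019750; exercise = 0.000000; V(1,0) = max -> 1.019750
  V(1,1) = exp(-r*dt) * [p*1.883532 + (1-p)*5.614698] = 3.874936; exercise = 3.478984; V(1,1) = max -> 3.874936
  V(0,0) = exp(-r*dt) * [p*1.019750 + (1-p)*3.874936] = 2.550039; exercise = 0.590000; V(0,0) = max -> 2.550039


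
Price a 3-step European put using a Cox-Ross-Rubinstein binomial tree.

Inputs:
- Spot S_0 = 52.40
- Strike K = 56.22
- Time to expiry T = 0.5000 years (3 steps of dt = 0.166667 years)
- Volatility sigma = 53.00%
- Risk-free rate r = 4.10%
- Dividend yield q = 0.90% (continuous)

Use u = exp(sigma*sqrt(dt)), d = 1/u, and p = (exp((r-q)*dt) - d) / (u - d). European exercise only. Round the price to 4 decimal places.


dt = T/N = 0.166667
u = exp(sigma*sqrt(dt)) = 1.241564; d = 1/u = 0.805436
p = (exp((r-q)*dt) - d) / (u - d) = 0.458379
Discount per step: exp(-r*dt) = 0.993190
Stock lattice S(k, i) with i counting down-moves:
  k=0: S(0,0) = 52.4000
  k=1: S(1,0) = 65.0579; S(1,1) = 42.2048
  k=2: S(2,0) = 80.7736; S(2,1) = 52.4000; S(2,2) = 33.9933
  k=3: S(3,0) = 100.2855; S(3,1) = 65.0579; S(3,2) = 42.2048; S(3,3) = 27.3794
Terminal payoffs V(N, i) = max(K - S_T, 0):
  V(3,0) = 0.000000; V(3,1) = 0.000000; V(3,2) = 14.015156; V(3,3) = 28.840575
Backward induction: V(k, i) = exp(-r*dt) * [p * V(k+1, i) + (1-p) * V(k+1, i+1)].
  V(2,0) = exp(-r*dt) * [p*0.000000 + (1-p)*0.000000] = 0.000000
  V(2,1) = exp(-r*dt) * [p*0.000000 + (1-p)*14.015156] = 7.539213
  V(2,2) = exp(-r*dt) * [p*14.015156 + (1-p)*28.840575] = 21.894793
  V(1,0) = exp(-r*dt) * [p*0.000000 + (1-p)*7.539213] = 4.055591
  V(1,1) = exp(-r*dt) * [p*7.539213 + (1-p)*21.894793] = 15.210209
  V(0,0) = exp(-r*dt) * [p*4.055591 + (1-p)*15.210209] = 10.028408

Answer: Price = V(0,0) = 10.0284


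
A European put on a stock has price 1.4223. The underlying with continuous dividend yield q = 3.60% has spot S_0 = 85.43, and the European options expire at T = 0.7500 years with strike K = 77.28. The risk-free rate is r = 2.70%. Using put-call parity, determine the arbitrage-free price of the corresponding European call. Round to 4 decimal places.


Answer: Call price = 8.8457

Derivation:
Put-call parity: C - P = S_0 * exp(-qT) - K * exp(-rT).
S_0 * exp(-qT) = 85.4300 * 0.97336124 = 83.15425086
K * exp(-rT) = 77.2800 * 0.97995365 = 75.73081840
C = P + S*exp(-qT) - K*exp(-rT)
C = 1.4223 + 83.15425086 - 75.73081840 = 8.8457


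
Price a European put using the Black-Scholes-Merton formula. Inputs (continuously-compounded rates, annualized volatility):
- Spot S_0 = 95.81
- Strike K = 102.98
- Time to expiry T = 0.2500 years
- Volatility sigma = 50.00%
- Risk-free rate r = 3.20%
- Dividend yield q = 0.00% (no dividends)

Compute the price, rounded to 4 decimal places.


Answer: Price = 13.3421

Derivation:
d1 = (ln(S/K) + (r - q + 0.5*sigma^2) * T) / (sigma * sqrt(T)) = -0.13167092
d2 = d1 - sigma * sqrt(T) = -0.38167092
exp(-rT) = 0.99203191; exp(-qT) = 1.00000000
P = K * exp(-rT) * N(-d2) - S_0 * exp(-qT) * N(-d1)
N(-d1) = 0.55237771; N(-d2) = 0.64864727
P = 102.9800 * 0.99203191 * 0.64864727 - 95.8100 * 1.00000000 * 0.55237771 = 13.3421


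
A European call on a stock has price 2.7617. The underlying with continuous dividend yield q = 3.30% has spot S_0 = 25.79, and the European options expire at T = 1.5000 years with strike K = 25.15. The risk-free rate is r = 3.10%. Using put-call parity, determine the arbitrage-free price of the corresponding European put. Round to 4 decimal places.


Answer: Put price = 2.2245

Derivation:
Put-call parity: C - P = S_0 * exp(-qT) - K * exp(-rT).
S_0 * exp(-qT) = 25.7900 * 0.95170516 = 24.54447603
K * exp(-rT) = 25.1500 * 0.95456456 = 24.00729870
P = C - S*exp(-qT) + K*exp(-rT)
P = 2.7617 - 24.54447603 + 24.00729870 = 2.2245


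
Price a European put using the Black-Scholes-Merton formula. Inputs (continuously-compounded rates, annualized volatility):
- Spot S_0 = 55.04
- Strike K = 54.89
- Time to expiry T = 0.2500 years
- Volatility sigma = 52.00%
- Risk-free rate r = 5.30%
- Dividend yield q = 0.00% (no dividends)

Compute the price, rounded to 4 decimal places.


d1 = (ln(S/K) + (r - q + 0.5*sigma^2) * T) / (sigma * sqrt(T)) = 0.19145773
d2 = d1 - sigma * sqrt(T) = -0.06854227
exp(-rT) = 0.98683739; exp(-qT) = 1.00000000
P = K * exp(-rT) * N(-d2) - S_0 * exp(-qT) * N(-d1)
N(-d1) = 0.42408350; N(-d2) = 0.52732301
P = 54.8900 * 0.98683739 * 0.52732301 - 55.0400 * 1.00000000 * 0.42408350 = 5.2222

Answer: Price = 5.2222


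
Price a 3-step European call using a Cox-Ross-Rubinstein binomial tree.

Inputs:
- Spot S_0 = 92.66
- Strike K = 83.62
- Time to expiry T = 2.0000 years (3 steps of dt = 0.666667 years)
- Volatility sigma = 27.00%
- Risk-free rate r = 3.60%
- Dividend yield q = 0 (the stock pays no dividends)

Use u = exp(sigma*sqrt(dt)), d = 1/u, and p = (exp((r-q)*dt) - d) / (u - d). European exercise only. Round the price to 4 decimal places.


Answer: Price = V(0,0) = 22.2626

Derivation:
dt = T/N = 0.666667
u = exp(sigma*sqrt(dt)) = 1.246643; d = 1/u = 0.802154
p = (exp((r-q)*dt) - d) / (u - d) = 0.499756
Discount per step: exp(-r*dt) = 0.976286
Stock lattice S(k, i) with i counting down-moves:
  k=0: S(0,0) = 92.6600
  k=1: S(1,0) = 115.5139; S(1,1) = 74.3276
  k=2: S(2,0) = 144.0046; S(2,1) = 92.6600; S(2,2) = 59.6222
  k=3: S(3,0) = 179.5222; S(3,1) = 115.5139; S(3,2) = 74.3276; S(3,3) = 47.8262
Terminal payoffs V(N, i) = max(S_T - K, 0):
  V(3,0) = 95.902242; V(3,1) = 31.893910; V(3,2) = 0.000000; V(3,3) = 0.000000
Backward induction: V(k, i) = exp(-r*dt) * [p * V(k+1, i) + (1-p) * V(k+1, i+1)].
  V(2,0) = exp(-r*dt) * [p*95.902242 + (1-p)*31.893910] = 62.367559
  V(2,1) = exp(-r*dt) * [p*31.893910 + (1-p)*0.000000] = 15.561201
  V(2,2) = exp(-r*dt) * [p*0.000000 + (1-p)*0.000000] = 0.000000
  V(1,0) = exp(-r*dt) * [p*62.367559 + (1-p)*15.561201] = 38.029238
  V(1,1) = exp(-r*dt) * [p*15.561201 + (1-p)*0.000000] = 7.592389
  V(0,0) = exp(-r*dt) * [p*38.029238 + (1-p)*7.592389] = 22.262634


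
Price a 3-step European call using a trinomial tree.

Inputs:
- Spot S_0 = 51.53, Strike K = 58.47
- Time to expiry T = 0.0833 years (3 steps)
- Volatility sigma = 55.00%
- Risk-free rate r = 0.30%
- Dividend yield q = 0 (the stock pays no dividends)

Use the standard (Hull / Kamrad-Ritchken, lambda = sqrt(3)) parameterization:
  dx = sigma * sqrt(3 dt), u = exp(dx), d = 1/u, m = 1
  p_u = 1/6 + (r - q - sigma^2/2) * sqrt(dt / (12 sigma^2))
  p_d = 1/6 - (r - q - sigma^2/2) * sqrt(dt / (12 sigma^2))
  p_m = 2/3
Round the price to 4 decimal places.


Answer: Price = V(0,0) = 1.0895

Derivation:
dt = T/N = 0.027767; dx = sigma*sqrt(3*dt) = 0.158740
u = exp(dx) = 1.172033; d = 1/u = 0.853219
p_u = 0.153701, p_m = 0.666667, p_d = 0.179633
Discount per step: exp(-r*dt) = 0.999917
Stock lattice S(k, j) with j the centered position index:
  k=0: S(0,+0) = 51.5300
  k=1: S(1,-1) = 43.9664; S(1,+0) = 51.5300; S(1,+1) = 60.3948
  k=2: S(2,-2) = 37.5129; S(2,-1) = 43.9664; S(2,+0) = 51.5300; S(2,+1) = 60.3948; S(2,+2) = 70.7847
  k=3: S(3,-3) = 32.0067; S(3,-2) = 37.5129; S(3,-1) = 43.9664; S(3,+0) = 51.5300; S(3,+1) = 60.3948; S(3,+2) = 70.7847; S(3,+3) = 82.9620
Terminal payoffs V(N, j) = max(S_T - K, 0):
  V(3,-3) = 0.000000; V(3,-2) = 0.000000; V(3,-1) = 0.000000; V(3,+0) = 0.000000; V(3,+1) = 1.924844; V(3,+2) = 12.314730; V(3,+3) = 24.492016
Backward induction: V(k, j) = exp(-r*dt) * [p_u * V(k+1, j+1) + p_m * V(k+1, j) + p_d * V(k+1, j-1)]
  V(2,-2) = exp(-r*dt) * [p_u*0.000000 + p_m*0.000000 + p_d*0.000000] = 0.000000
  V(2,-1) = exp(-r*dt) * [p_u*0.000000 + p_m*0.000000 + p_d*0.000000] = 0.000000
  V(2,+0) = exp(-r*dt) * [p_u*1.924844 + p_m*0.000000 + p_d*0.000000] = 0.295825
  V(2,+1) = exp(-r*dt) * [p_u*12.314730 + p_m*1.924844 + p_d*0.000000] = 3.175748
  V(2,+2) = exp(-r*dt) * [p_u*24.492016 + p_m*12.314730 + p_d*1.924844] = 12.318999
  V(1,-1) = exp(-r*dt) * [p_u*0.295825 + p_m*0.000000 + p_d*0.000000] = 0.045465
  V(1,+0) = exp(-r*dt) * [p_u*3.175748 + p_m*0.295825 + p_d*0.000000] = 0.685275
  V(1,+1) = exp(-r*dt) * [p_u*12.318999 + p_m*3.175748 + p_d*0.295825] = 4.063406
  V(0,+0) = exp(-r*dt) * [p_u*4.063406 + p_m*0.685275 + p_d*0.045465] = 1.089474


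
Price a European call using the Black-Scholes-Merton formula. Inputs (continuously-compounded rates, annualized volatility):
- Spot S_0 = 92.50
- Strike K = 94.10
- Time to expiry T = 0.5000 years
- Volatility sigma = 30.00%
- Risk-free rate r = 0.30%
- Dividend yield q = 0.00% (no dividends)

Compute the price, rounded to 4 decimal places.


Answer: Price = 7.1670

Derivation:
d1 = (ln(S/K) + (r - q + 0.5*sigma^2) * T) / (sigma * sqrt(T)) = 0.03229403
d2 = d1 - sigma * sqrt(T) = -0.17983801
exp(-rT) = 0.99850112; exp(-qT) = 1.00000000
C = S_0 * exp(-qT) * N(d1) - K * exp(-rT) * N(d2)
N(d1) = 0.51288121; N(d2) = 0.42863987
C = 92.5000 * 1.00000000 * 0.51288121 - 94.1000 * 0.99850112 * 0.42863987 = 7.1670


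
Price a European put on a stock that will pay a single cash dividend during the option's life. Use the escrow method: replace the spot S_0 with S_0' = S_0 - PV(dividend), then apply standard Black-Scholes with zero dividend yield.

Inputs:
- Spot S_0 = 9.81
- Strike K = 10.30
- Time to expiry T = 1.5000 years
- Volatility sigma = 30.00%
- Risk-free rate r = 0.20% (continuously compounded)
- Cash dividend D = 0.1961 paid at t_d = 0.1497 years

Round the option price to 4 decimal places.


PV(D) = D * exp(-r * t_d) = 0.1961 * 0.99970064 = 0.19604130
S_0' = S_0 - PV(D) = 9.8100 - 0.19604130 = 9.61395870
d1 = (ln(S_0'/K) + (r + sigma^2/2)*T) / (sigma*sqrt(T)) = 0.00427893
d2 = d1 - sigma*sqrt(T) = -0.36314453
exp(-rT) = 0.99700450
N(-d1) = 0.49829296; N(-d2) = 0.64175154
P = K * exp(-rT) * N(-d2) - S_0' * N(-d1) = 10.3000 * 0.99700450 * 0.64175154 - 9.61395870 * 0.49829296 = 1.7997

Answer: Price = 1.7997


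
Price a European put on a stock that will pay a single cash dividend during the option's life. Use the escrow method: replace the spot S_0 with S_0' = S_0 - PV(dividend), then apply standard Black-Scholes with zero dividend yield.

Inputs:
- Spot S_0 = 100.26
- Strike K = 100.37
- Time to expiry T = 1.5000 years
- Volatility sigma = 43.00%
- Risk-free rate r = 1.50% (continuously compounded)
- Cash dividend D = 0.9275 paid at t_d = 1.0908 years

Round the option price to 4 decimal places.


PV(D) = D * exp(-r * t_d) = 0.9275 * 0.98377113 = 0.91244772
S_0' = S_0 - PV(D) = 100.2600 - 0.91244772 = 99.34755228
d1 = (ln(S_0'/K) + (r + sigma^2/2)*T) / (sigma*sqrt(T)) = 0.28660164
d2 = d1 - sigma*sqrt(T) = -0.24003865
exp(-rT) = 0.97775124
N(-d1) = 0.38720868; N(-d2) = 0.59484985
P = K * exp(-rT) * N(-d2) - S_0' * N(-d1) = 100.3700 * 0.97775124 * 0.59484985 - 99.34755228 * 0.38720868 = 19.9085

Answer: Price = 19.9085


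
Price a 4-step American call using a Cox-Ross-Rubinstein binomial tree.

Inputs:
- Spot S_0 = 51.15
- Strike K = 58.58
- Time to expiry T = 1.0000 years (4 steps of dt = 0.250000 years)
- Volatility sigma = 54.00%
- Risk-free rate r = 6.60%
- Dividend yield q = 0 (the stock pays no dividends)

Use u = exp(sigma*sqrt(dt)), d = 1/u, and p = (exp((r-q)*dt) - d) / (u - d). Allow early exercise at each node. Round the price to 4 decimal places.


dt = T/N = 0.250000
u = exp(sigma*sqrt(dt)) = 1.309964; d = 1/u = 0.763379
p = (exp((r-q)*dt) - d) / (u - d) = 0.463345
Discount per step: exp(-r*dt) = 0.983635
Stock lattice S(k, i) with i counting down-moves:
  k=0: S(0,0) = 51.1500
  k=1: S(1,0) = 67.0047; S(1,1) = 39.0469
  k=2: S(2,0) = 87.7738; S(2,1) = 51.1500; S(2,2) = 29.8076
  k=3: S(3,0) = 114.9805; S(3,1) = 67.0047; S(3,2) = 39.0469; S(3,3) = 22.7545
  k=4: S(4,0) = 150.6204; S(4,1) = 87.7738; S(4,2) = 51.1500; S(4,3) = 29.8076; S(4,4) = 17.3703
Terminal payoffs V(N, i) = max(S_T - K, 0):
  V(4,0) = 92.040359; V(4,1) = 29.193751; V(4,2) = 0.000000; V(4,3) = 0.000000; V(4,4) = 0.000000
Backward induction: V(k, i) = exp(-r*dt) * [p * V(k+1, i) + (1-p) * V(k+1, i+1)]; then take max(V_cont, immediate exercise) for American.
  V(3,0) = exp(-r*dt) * [p*92.040359 + (1-p)*29.193751] = 57.359133; exercise = 56.400494; V(3,0) = max -> 57.359133
  V(3,1) = exp(-r*dt) * [p*29.193751 + (1-p)*0.000000] = 13.305417; exercise = 8.424682; V(3,1) = max -> 13.305417
  V(3,2) = exp(-r*dt) * [p*0.000000 + (1-p)*0.000000] = 0.000000; exercise = 0.000000; V(3,2) = max -> 0.000000
  V(3,3) = exp(-r*dt) * [p*0.000000 + (1-p)*0.000000] = 0.000000; exercise = 0.000000; V(3,3) = max -> 0.000000
  V(2,0) = exp(-r*dt) * [p*57.359133 + (1-p)*13.305417] = 33.165710; exercise = 29.193751; V(2,0) = max -> 33.165710
  V(2,1) = exp(-r*dt) * [p*13.305417 + (1-p)*0.000000] = 6.064110; exercise = 0.000000; V(2,1) = max -> 6.064110
  V(2,2) = exp(-r*dt) * [p*0.000000 + (1-p)*0.000000] = 0.000000; exercise = 0.000000; V(2,2) = max -> 0.000000
  V(1,0) = exp(-r*dt) * [p*33.165710 + (1-p)*6.064110] = 18.316766; exercise = 8.424682; V(1,0) = max -> 18.316766
  V(1,1) = exp(-r*dt) * [p*6.064110 + (1-p)*0.000000] = 2.763794; exercise = 0.000000; V(1,1) = max -> 2.763794
  V(0,0) = exp(-r*dt) * [p*18.316766 + (1-p)*2.763794] = 9.807027; exercise = 0.000000; V(0,0) = max -> 9.807027

Answer: Price = V(0,0) = 9.8070


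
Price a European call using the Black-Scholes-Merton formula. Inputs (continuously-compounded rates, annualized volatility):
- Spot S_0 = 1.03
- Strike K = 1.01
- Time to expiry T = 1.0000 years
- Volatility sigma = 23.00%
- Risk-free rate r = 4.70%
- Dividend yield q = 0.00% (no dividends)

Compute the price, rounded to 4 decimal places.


Answer: Price = 0.1282

Derivation:
d1 = (ln(S/K) + (r - q + 0.5*sigma^2) * T) / (sigma * sqrt(T)) = 0.40460205
d2 = d1 - sigma * sqrt(T) = 0.17460205
exp(-rT) = 0.95408740; exp(-qT) = 1.00000000
C = S_0 * exp(-qT) * N(d1) - K * exp(-rT) * N(d2)
N(d1) = 0.65711497; N(d2) = 0.56930383
C = 1.0300 * 1.00000000 * 0.65711497 - 1.0100 * 0.95408740 * 0.56930383 = 0.1282


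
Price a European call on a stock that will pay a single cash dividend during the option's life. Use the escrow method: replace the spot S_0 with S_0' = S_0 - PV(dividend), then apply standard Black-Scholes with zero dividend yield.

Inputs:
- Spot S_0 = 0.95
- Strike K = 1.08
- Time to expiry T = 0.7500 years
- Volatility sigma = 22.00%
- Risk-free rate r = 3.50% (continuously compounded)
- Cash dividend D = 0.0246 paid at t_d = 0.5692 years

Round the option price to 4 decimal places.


PV(D) = D * exp(-r * t_d) = 0.0246 * 0.98027513 = 0.02411477
S_0' = S_0 - PV(D) = 0.9500 - 0.02411477 = 0.92588523
d1 = (ln(S_0'/K) + (r + sigma^2/2)*T) / (sigma*sqrt(T)) = -0.57507253
d2 = d1 - sigma*sqrt(T) = -0.76559812
exp(-rT) = 0.97409154
N(d1) = 0.28262112; N(d2) = 0.22195773
C = S_0' * N(d1) - K * exp(-rT) * N(d2) = 0.92588523 * 0.28262112 - 1.0800 * 0.97409154 * 0.22195773 = 0.0282

Answer: Price = 0.0282


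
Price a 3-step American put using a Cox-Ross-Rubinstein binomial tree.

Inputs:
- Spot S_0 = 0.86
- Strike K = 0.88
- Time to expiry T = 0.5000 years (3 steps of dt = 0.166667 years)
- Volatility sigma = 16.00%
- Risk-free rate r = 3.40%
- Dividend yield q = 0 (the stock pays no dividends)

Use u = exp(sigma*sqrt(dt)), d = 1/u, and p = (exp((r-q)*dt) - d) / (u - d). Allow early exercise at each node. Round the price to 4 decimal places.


dt = T/N = 0.166667
u = exp(sigma*sqrt(dt)) = 1.067500; d = 1/u = 0.936768
p = (exp((r-q)*dt) - d) / (u - d) = 0.527144
Discount per step: exp(-r*dt) = 0.994349
Stock lattice S(k, i) with i counting down-moves:
  k=0: S(0,0) = 0.8600
  k=1: S(1,0) = 0.9181; S(1,1) = 0.8056
  k=2: S(2,0) = 0.9800; S(2,1) = 0.8600; S(2,2) = 0.7547
  k=3: S(3,0) = 1.0462; S(3,1) = 0.9181; S(3,2) = 0.8056; S(3,3) = 0.7070
Terminal payoffs V(N, i) = max(K - S_T, 0):
  V(3,0) = 0.000000; V(3,1) = 0.000000; V(3,2) = 0.074380; V(3,3) = 0.173041
Backward induction: V(k, i) = exp(-r*dt) * [p * V(k+1, i) + (1-p) * V(k+1, i+1)]; then take max(V_cont, immediate exercise) for American.
  V(2,0) = exp(-r*dt) * [p*0.000000 + (1-p)*0.000000] = 0.000000; exercise = 0.000000; V(2,0) = max -> 0.000000
  V(2,1) = exp(-r*dt) * [p*0.000000 + (1-p)*0.074380] = 0.034972; exercise = 0.020000; V(2,1) = max -> 0.034972
  V(2,2) = exp(-r*dt) * [p*0.074380 + (1-p)*0.173041] = 0.120348; exercise = 0.125321; V(2,2) = max -> 0.125321
  V(1,0) = exp(-r*dt) * [p*0.000000 + (1-p)*0.034972] = 0.016443; exercise = 0.000000; V(1,0) = max -> 0.016443
  V(1,1) = exp(-r*dt) * [p*0.034972 + (1-p)*0.125321] = 0.077255; exercise = 0.074380; V(1,1) = max -> 0.077255
  V(0,0) = exp(-r*dt) * [p*0.016443 + (1-p)*0.077255] = 0.044943; exercise = 0.020000; V(0,0) = max -> 0.044943

Answer: Price = V(0,0) = 0.0449


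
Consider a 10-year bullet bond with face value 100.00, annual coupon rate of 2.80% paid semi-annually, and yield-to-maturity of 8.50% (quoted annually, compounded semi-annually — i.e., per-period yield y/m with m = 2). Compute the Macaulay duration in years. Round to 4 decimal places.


Answer: Macaulay duration = 8.3716 years

Derivation:
Coupon per period c = face * coupon_rate / m = 1.400000
Periods per year m = 2; per-period yield y/m = 0.042500
Number of cashflows N = 20
Cashflows (t years, CF_t, discount factor 1/(1+y/m)^(m*t), PV):
  t = 0.5000: CF_t = 1.400000, DF = 0.959233, PV = 1.342926
  t = 1.0000: CF_t = 1.400000, DF = 0.920127, PV = 1.288178
  t = 1.5000: CF_t = 1.400000, DF = 0.882616, PV = 1.235662
  t = 2.0000: CF_t = 1.400000, DF = 0.846634, PV = 1.185288
  t = 2.5000: CF_t = 1.400000, DF = 0.812119, PV = 1.136967
  t = 3.0000: CF_t = 1.400000, DF = 0.779011, PV = 1.090615
  t = 3.5000: CF_t = 1.400000, DF = 0.747253, PV = 1.046154
  t = 4.0000: CF_t = 1.400000, DF = 0.716789, PV = 1.003505
  t = 4.5000: CF_t = 1.400000, DF = 0.687568, PV = 0.962595
  t = 5.0000: CF_t = 1.400000, DF = 0.659537, PV = 0.923352
  t = 5.5000: CF_t = 1.400000, DF = 0.632650, PV = 0.885710
  t = 6.0000: CF_t = 1.400000, DF = 0.606858, PV = 0.849602
  t = 6.5000: CF_t = 1.400000, DF = 0.582118, PV = 0.814965
  t = 7.0000: CF_t = 1.400000, DF = 0.558387, PV = 0.781741
  t = 7.5000: CF_t = 1.400000, DF = 0.535623, PV = 0.749872
  t = 8.0000: CF_t = 1.400000, DF = 0.513787, PV = 0.719302
  t = 8.5000: CF_t = 1.400000, DF = 0.492841, PV = 0.689978
  t = 9.0000: CF_t = 1.400000, DF = 0.472749, PV = 0.661849
  t = 9.5000: CF_t = 1.400000, DF = 0.453477, PV = 0.634867
  t = 10.0000: CF_t = 101.400000, DF = 0.434989, PV = 44.107931
Price P = sum_t PV_t = 62.111057
Macaulay numerator sum_t t * PV_t:
  t * PV_t at t = 0.5000: 0.671463
  t * PV_t at t = 1.0000: 1.288178
  t * PV_t at t = 1.5000: 1.853494
  t * PV_t at t = 2.0000: 2.370575
  t * PV_t at t = 2.5000: 2.842417
  t * PV_t at t = 3.0000: 3.271846
  t * PV_t at t = 3.5000: 3.661539
  t * PV_t at t = 4.0000: 4.014020
  t * PV_t at t = 4.5000: 4.331676
  t * PV_t at t = 5.0000: 4.616761
  t * PV_t at t = 5.5000: 4.871403
  t * PV_t at t = 6.0000: 5.097609
  t * PV_t at t = 6.5000: 5.297276
  t * PV_t at t = 7.0000: 5.472190
  t * PV_t at t = 7.5000: 5.624039
  t * PV_t at t = 8.0000: 5.754413
  t * PV_t at t = 8.5000: 5.864809
  t * PV_t at t = 9.0000: 5.956641
  t * PV_t at t = 9.5000: 6.031238
  t * PV_t at t = 10.0000: 441.079305
Macaulay duration D = (sum_t t * PV_t) / P = 519.970891 / 62.111057 = 8.371632


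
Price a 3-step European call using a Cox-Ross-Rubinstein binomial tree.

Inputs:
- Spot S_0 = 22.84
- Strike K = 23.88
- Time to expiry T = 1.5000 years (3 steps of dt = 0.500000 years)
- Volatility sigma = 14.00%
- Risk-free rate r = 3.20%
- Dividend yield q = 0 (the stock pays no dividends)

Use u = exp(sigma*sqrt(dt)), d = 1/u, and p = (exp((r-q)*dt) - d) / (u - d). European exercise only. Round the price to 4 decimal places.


Answer: Price = V(0,0) = 1.6522

Derivation:
dt = T/N = 0.500000
u = exp(sigma*sqrt(dt)) = 1.104061; d = 1/u = 0.905747
p = (exp((r-q)*dt) - d) / (u - d) = 0.556601
Discount per step: exp(-r*dt) = 0.984127
Stock lattice S(k, i) with i counting down-moves:
  k=0: S(0,0) = 22.8400
  k=1: S(1,0) = 25.2167; S(1,1) = 20.6873
  k=2: S(2,0) = 27.8408; S(2,1) = 22.8400; S(2,2) = 18.7374
  k=3: S(3,0) = 30.7380; S(3,1) = 25.2167; S(3,2) = 20.6873; S(3,3) = 16.9714
Terminal payoffs V(N, i) = max(S_T - K, 0):
  V(3,0) = 6.857956; V(3,1) = 1.336747; V(3,2) = 0.000000; V(3,3) = 0.000000
Backward induction: V(k, i) = exp(-r*dt) * [p * V(k+1, i) + (1-p) * V(k+1, i+1)].
  V(2,0) = exp(-r*dt) * [p*6.857956 + (1-p)*1.336747] = 4.339859
  V(2,1) = exp(-r*dt) * [p*1.336747 + (1-p)*0.000000] = 0.732224
  V(2,2) = exp(-r*dt) * [p*0.000000 + (1-p)*0.000000] = 0.000000
  V(1,0) = exp(-r*dt) * [p*4.339859 + (1-p)*0.732224] = 2.696742
  V(1,1) = exp(-r*dt) * [p*0.732224 + (1-p)*0.000000] = 0.401088
  V(0,0) = exp(-r*dt) * [p*2.696742 + (1-p)*0.401088] = 1.652203


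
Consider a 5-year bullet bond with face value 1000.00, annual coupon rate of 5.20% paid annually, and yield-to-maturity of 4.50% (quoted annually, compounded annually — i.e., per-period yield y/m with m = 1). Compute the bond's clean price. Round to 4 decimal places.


Answer: Price = 1030.7298

Derivation:
Coupon per period c = face * coupon_rate / m = 52.000000
Periods per year m = 1; per-period yield y/m = 0.045000
Number of cashflows N = 5
Cashflows (t years, CF_t, discount factor 1/(1+y/m)^(m*t), PV):
  t = 1.0000: CF_t = 52.000000, DF = 0.956938, PV = 49.760766
  t = 2.0000: CF_t = 52.000000, DF = 0.915730, PV = 47.617957
  t = 3.0000: CF_t = 52.000000, DF = 0.876297, PV = 45.567423
  t = 4.0000: CF_t = 52.000000, DF = 0.838561, PV = 43.605190
  t = 5.0000: CF_t = 1052.000000, DF = 0.802451, PV = 844.178501
Price P = sum_t PV_t = 1030.729837


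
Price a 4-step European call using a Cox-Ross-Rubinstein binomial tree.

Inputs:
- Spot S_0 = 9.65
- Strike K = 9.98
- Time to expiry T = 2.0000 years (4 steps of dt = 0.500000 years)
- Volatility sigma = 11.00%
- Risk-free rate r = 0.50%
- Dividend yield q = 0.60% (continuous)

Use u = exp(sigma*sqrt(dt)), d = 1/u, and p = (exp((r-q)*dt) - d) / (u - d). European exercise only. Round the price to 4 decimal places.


Answer: Price = V(0,0) = 0.4555

Derivation:
dt = T/N = 0.500000
u = exp(sigma*sqrt(dt)) = 1.080887; d = 1/u = 0.925166
p = (exp((r-q)*dt) - d) / (u - d) = 0.477354
Discount per step: exp(-r*dt) = 0.997503
Stock lattice S(k, i) with i counting down-moves:
  k=0: S(0,0) = 9.6500
  k=1: S(1,0) = 10.4306; S(1,1) = 8.9279
  k=2: S(2,0) = 11.2743; S(2,1) = 9.6500; S(2,2) = 8.2598
  k=3: S(3,0) = 12.1862; S(3,1) = 10.4306; S(3,2) = 8.9279; S(3,3) = 7.6416
  k=4: S(4,0) = 13.1719; S(4,1) = 11.2743; S(4,2) = 9.6500; S(4,3) = 8.2598; S(4,4) = 7.0698
Terminal payoffs V(N, i) = max(S_T - K, 0):
  V(4,0) = 3.191888; V(4,1) = 1.294250; V(4,2) = 0.000000; V(4,3) = 0.000000; V(4,4) = 0.000000
Backward induction: V(k, i) = exp(-r*dt) * [p * V(k+1, i) + (1-p) * V(k+1, i+1)].
  V(3,0) = exp(-r*dt) * [p*3.191888 + (1-p)*1.294250] = 2.194603
  V(3,1) = exp(-r*dt) * [p*1.294250 + (1-p)*0.000000] = 0.616273
  V(3,2) = exp(-r*dt) * [p*0.000000 + (1-p)*0.000000] = 0.000000
  V(3,3) = exp(-r*dt) * [p*0.000000 + (1-p)*0.000000] = 0.000000
  V(2,0) = exp(-r*dt) * [p*2.194603 + (1-p)*0.616273] = 1.366276
  V(2,1) = exp(-r*dt) * [p*0.616273 + (1-p)*0.000000] = 0.293446
  V(2,2) = exp(-r*dt) * [p*0.000000 + (1-p)*0.000000] = 0.000000
  V(1,0) = exp(-r*dt) * [p*1.366276 + (1-p)*0.293446] = 0.803555
  V(1,1) = exp(-r*dt) * [p*0.293446 + (1-p)*0.000000] = 0.139728
  V(0,0) = exp(-r*dt) * [p*0.803555 + (1-p)*0.139728] = 0.455468


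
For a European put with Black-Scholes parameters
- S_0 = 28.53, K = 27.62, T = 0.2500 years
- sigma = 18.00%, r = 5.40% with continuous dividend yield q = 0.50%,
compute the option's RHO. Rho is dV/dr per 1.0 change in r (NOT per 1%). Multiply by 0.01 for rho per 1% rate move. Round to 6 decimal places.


Answer: Rho = -2.220100

Derivation:
d1 = 0.5412890805; d2 = 0.4512890805
phi(d1) = 0.3445777697; exp(-qT) = 0.9987507809; exp(-rT) = 0.9865907163
N(-d2) = 0.3258906069
Rho = -K*T*exp(-rT)*N(-d2) = -27.6200 * 0.2500 * 0.9865907163 * 0.3258906069 = -2.220100


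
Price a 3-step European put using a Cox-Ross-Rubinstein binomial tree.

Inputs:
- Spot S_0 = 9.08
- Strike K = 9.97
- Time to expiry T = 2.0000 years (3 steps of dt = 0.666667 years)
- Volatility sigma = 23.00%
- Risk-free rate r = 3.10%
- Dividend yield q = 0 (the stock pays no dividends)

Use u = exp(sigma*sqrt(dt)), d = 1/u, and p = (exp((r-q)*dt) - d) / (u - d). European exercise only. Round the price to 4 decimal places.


dt = T/N = 0.666667
u = exp(sigma*sqrt(dt)) = 1.206585; d = 1/u = 0.828785
p = (exp((r-q)*dt) - d) / (u - d) = 0.508461
Discount per step: exp(-r*dt) = 0.979545
Stock lattice S(k, i) with i counting down-moves:
  k=0: S(0,0) = 9.0800
  k=1: S(1,0) = 10.9558; S(1,1) = 7.5254
  k=2: S(2,0) = 13.2191; S(2,1) = 9.0800; S(2,2) = 6.2369
  k=3: S(3,0) = 15.9500; S(3,1) = 10.9558; S(3,2) = 7.5254; S(3,3) = 5.1691
Terminal payoffs V(N, i) = max(K - S_T, 0):
  V(3,0) = 0.000000; V(3,1) = 0.000000; V(3,2) = 2.444630; V(3,3) = 4.800936
Backward induction: V(k, i) = exp(-r*dt) * [p * V(k+1, i) + (1-p) * V(k+1, i+1)].
  V(2,0) = exp(-r*dt) * [p*0.000000 + (1-p)*0.000000] = 0.000000
  V(2,1) = exp(-r*dt) * [p*0.000000 + (1-p)*2.444630] = 1.177053
  V(2,2) = exp(-r*dt) * [p*2.444630 + (1-p)*4.800936] = 3.529152
  V(1,0) = exp(-r*dt) * [p*0.000000 + (1-p)*1.177053] = 0.566733
  V(1,1) = exp(-r*dt) * [p*1.177053 + (1-p)*3.529152] = 2.285477
  V(0,0) = exp(-r*dt) * [p*0.566733 + (1-p)*2.285477] = 1.382690

Answer: Price = V(0,0) = 1.3827


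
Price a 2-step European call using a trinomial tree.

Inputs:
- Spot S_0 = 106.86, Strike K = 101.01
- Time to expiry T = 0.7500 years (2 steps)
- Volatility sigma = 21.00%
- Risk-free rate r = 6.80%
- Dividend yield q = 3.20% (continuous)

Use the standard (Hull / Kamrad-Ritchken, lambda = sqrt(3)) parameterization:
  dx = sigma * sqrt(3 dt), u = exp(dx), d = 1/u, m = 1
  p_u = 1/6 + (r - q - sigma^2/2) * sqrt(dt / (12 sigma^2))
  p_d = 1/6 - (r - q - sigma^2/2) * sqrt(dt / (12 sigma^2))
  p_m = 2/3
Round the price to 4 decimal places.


dt = T/N = 0.375000; dx = sigma*sqrt(3*dt) = 0.222739
u = exp(dx) = 1.249494; d = 1/u = 0.800324
p_u = 0.178410, p_m = 0.666667, p_d = 0.154924
Discount per step: exp(-r*dt) = 0.974822
Stock lattice S(k, j) with j the centered position index:
  k=0: S(0,+0) = 106.8600
  k=1: S(1,-1) = 85.5226; S(1,+0) = 106.8600; S(1,+1) = 133.5209
  k=2: S(2,-2) = 68.4458; S(2,-1) = 85.5226; S(2,+0) = 106.8600; S(2,+1) = 133.5209; S(2,+2) = 166.8336
Terminal payoffs V(N, j) = max(S_T - K, 0):
  V(2,-2) = 0.000000; V(2,-1) = 0.000000; V(2,+0) = 5.850000; V(2,+1) = 32.510924; V(2,+2) = 65.823588
Backward induction: V(k, j) = exp(-r*dt) * [p_u * V(k+1, j+1) + p_m * V(k+1, j) + p_d * V(k+1, j-1)]
  V(1,-1) = exp(-r*dt) * [p_u*5.850000 + p_m*0.000000 + p_d*0.000000] = 1.017419
  V(1,+0) = exp(-r*dt) * [p_u*32.510924 + p_m*5.850000 + p_d*0.000000] = 9.456034
  V(1,+1) = exp(-r*dt) * [p_u*65.823588 + p_m*32.510924 + p_d*5.850000] = 33.459627
  V(0,+0) = exp(-r*dt) * [p_u*33.459627 + p_m*9.456034 + p_d*1.017419] = 12.118180

Answer: Price = V(0,0) = 12.1182


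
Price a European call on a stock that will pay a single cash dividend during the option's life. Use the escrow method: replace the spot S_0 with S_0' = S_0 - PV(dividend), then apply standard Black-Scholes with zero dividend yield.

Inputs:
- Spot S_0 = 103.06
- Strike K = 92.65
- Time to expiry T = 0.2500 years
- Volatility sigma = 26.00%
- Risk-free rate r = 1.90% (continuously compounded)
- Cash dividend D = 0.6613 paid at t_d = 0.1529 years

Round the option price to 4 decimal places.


Answer: Price = 11.6896

Derivation:
PV(D) = D * exp(-r * t_d) = 0.6613 * 0.99709912 = 0.65938165
S_0' = S_0 - PV(D) = 103.0600 - 0.65938165 = 102.40061835
d1 = (ln(S_0'/K) + (r + sigma^2/2)*T) / (sigma*sqrt(T)) = 0.87125999
d2 = d1 - sigma*sqrt(T) = 0.74125999
exp(-rT) = 0.99526126
N(d1) = 0.80819389; N(d2) = 0.77073209
C = S_0' * N(d1) - K * exp(-rT) * N(d2) = 102.40061835 * 0.80819389 - 92.6500 * 0.99526126 * 0.77073209 = 11.6896


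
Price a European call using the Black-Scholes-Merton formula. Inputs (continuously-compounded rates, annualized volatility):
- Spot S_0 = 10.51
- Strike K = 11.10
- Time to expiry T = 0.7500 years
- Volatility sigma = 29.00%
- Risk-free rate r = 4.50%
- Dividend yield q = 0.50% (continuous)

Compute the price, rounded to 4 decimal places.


d1 = (ln(S/K) + (r - q + 0.5*sigma^2) * T) / (sigma * sqrt(T)) = 0.02755186
d2 = d1 - sigma * sqrt(T) = -0.22359551
exp(-rT) = 0.96681318; exp(-qT) = 0.99625702
C = S_0 * exp(-qT) * N(d1) - K * exp(-rT) * N(d2)
N(d1) = 0.51099021; N(d2) = 0.41153603
C = 10.5100 * 0.99625702 * 0.51099021 - 11.1000 * 0.96681318 * 0.41153603 = 0.9340

Answer: Price = 0.9340


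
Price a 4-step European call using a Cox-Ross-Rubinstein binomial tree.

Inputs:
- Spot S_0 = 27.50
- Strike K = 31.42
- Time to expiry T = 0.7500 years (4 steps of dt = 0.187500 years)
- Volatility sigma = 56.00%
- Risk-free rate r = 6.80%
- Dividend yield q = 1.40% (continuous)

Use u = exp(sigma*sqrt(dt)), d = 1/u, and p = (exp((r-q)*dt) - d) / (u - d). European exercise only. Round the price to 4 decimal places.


dt = T/N = 0.187500
u = exp(sigma*sqrt(dt)) = 1.274415; d = 1/u = 0.784674
p = (exp((r-q)*dt) - d) / (u - d) = 0.460453
Discount per step: exp(-r*dt) = 0.987331
Stock lattice S(k, i) with i counting down-moves:
  k=0: S(0,0) = 27.5000
  k=1: S(1,0) = 35.0464; S(1,1) = 21.5785
  k=2: S(2,0) = 44.6637; S(2,1) = 27.5000; S(2,2) = 16.9321
  k=3: S(3,0) = 56.9200; S(3,1) = 35.0464; S(3,2) = 21.5785; S(3,3) = 13.2862
  k=4: S(4,0) = 72.5397; S(4,1) = 44.6637; S(4,2) = 27.5000; S(4,3) = 16.9321; S(4,4) = 10.4253
Terminal payoffs V(N, i) = max(S_T - K, 0):
  V(4,0) = 41.119733; V(4,1) = 13.243662; V(4,2) = 0.000000; V(4,3) = 0.000000; V(4,4) = 0.000000
Backward induction: V(k, i) = exp(-r*dt) * [p * V(k+1, i) + (1-p) * V(k+1, i+1)].
  V(3,0) = exp(-r*dt) * [p*41.119733 + (1-p)*13.243662] = 25.748875
  V(3,1) = exp(-r*dt) * [p*13.243662 + (1-p)*0.000000] = 6.020823
  V(3,2) = exp(-r*dt) * [p*0.000000 + (1-p)*0.000000] = 0.000000
  V(3,3) = exp(-r*dt) * [p*0.000000 + (1-p)*0.000000] = 0.000000
  V(2,0) = exp(-r*dt) * [p*25.748875 + (1-p)*6.020823] = 14.913297
  V(2,1) = exp(-r*dt) * [p*6.020823 + (1-p)*0.000000] = 2.737182
  V(2,2) = exp(-r*dt) * [p*0.000000 + (1-p)*0.000000] = 0.000000
  V(1,0) = exp(-r*dt) * [p*14.913297 + (1-p)*2.737182] = 8.238001
  V(1,1) = exp(-r*dt) * [p*2.737182 + (1-p)*0.000000] = 1.244376
  V(0,0) = exp(-r*dt) * [p*8.238001 + (1-p)*1.244376] = 4.408047

Answer: Price = V(0,0) = 4.4080


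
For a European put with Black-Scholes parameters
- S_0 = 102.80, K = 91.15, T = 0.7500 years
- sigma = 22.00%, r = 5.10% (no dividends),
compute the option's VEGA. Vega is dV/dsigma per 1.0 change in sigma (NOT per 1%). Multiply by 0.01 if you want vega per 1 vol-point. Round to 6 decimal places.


d1 = 0.9273234791; d2 = 0.7367978903
phi(d1) = 0.2595248161; exp(-qT) = 1.0000000000; exp(-rT) = 0.9624722927
Vega = S * exp(-qT) * phi(d1) * sqrt(T) = 102.8000 * 1.0000000000 * 0.2595248161 * 0.8660254038 = 23.104823

Answer: Vega = 23.104823


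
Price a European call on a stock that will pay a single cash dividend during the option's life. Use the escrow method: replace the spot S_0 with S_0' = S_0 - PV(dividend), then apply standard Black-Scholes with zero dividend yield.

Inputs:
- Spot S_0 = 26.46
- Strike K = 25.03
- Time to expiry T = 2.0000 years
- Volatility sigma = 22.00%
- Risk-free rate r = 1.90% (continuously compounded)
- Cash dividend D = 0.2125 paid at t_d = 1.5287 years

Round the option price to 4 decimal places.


Answer: Price = 4.3070

Derivation:
PV(D) = D * exp(-r * t_d) = 0.2125 * 0.97137246 = 0.20641665
S_0' = S_0 - PV(D) = 26.4600 - 0.20641665 = 26.25358335
d1 = (ln(S_0'/K) + (r + sigma^2/2)*T) / (sigma*sqrt(T)) = 0.43110174
d2 = d1 - sigma*sqrt(T) = 0.11997475
exp(-rT) = 0.96271294
N(d1) = 0.66680280; N(d2) = 0.54774843
C = S_0' * N(d1) - K * exp(-rT) * N(d2) = 26.25358335 * 0.66680280 - 25.0300 * 0.96271294 * 0.54774843 = 4.3070


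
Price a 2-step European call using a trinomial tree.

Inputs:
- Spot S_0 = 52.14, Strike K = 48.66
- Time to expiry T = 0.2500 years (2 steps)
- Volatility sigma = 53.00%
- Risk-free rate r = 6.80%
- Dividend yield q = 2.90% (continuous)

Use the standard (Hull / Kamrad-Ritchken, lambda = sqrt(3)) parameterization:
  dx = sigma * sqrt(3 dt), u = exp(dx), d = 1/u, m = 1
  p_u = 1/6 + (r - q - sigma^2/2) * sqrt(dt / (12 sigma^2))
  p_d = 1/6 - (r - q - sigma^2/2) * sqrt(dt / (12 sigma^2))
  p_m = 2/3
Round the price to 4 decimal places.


dt = T/N = 0.125000; dx = sigma*sqrt(3*dt) = 0.324557
u = exp(dx) = 1.383418; d = 1/u = 0.722847
p_u = 0.147130, p_m = 0.666667, p_d = 0.186203
Discount per step: exp(-r*dt) = 0.991536
Stock lattice S(k, j) with j the centered position index:
  k=0: S(0,+0) = 52.1400
  k=1: S(1,-1) = 37.6893; S(1,+0) = 52.1400; S(1,+1) = 72.1314
  k=2: S(2,-2) = 27.2436; S(2,-1) = 37.6893; S(2,+0) = 52.1400; S(2,+1) = 72.1314; S(2,+2) = 99.7879
Terminal payoffs V(N, j) = max(S_T - K, 0):
  V(2,-2) = 0.000000; V(2,-1) = 0.000000; V(2,+0) = 3.480000; V(2,+1) = 23.471425; V(2,+2) = 51.127926
Backward induction: V(k, j) = exp(-r*dt) * [p_u * V(k+1, j+1) + p_m * V(k+1, j) + p_d * V(k+1, j-1)]
  V(1,-1) = exp(-r*dt) * [p_u*3.480000 + p_m*0.000000 + p_d*0.000000] = 0.507680
  V(1,+0) = exp(-r*dt) * [p_u*23.471425 + p_m*3.480000 + p_d*0.000000] = 5.724496
  V(1,+1) = exp(-r*dt) * [p_u*51.127926 + p_m*23.471425 + p_d*3.480000] = 23.616481
  V(0,+0) = exp(-r*dt) * [p_u*23.616481 + p_m*5.724496 + p_d*0.507680] = 7.323054

Answer: Price = V(0,0) = 7.3231


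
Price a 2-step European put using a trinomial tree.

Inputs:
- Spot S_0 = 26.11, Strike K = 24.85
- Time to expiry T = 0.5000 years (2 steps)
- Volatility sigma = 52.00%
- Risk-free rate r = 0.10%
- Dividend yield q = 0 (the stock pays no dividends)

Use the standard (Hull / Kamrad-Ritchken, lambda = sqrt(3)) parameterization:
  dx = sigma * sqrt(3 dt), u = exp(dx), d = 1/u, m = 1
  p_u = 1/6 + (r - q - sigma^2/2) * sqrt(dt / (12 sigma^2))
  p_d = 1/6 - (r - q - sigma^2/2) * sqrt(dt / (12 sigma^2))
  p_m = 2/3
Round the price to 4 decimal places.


dt = T/N = 0.250000; dx = sigma*sqrt(3*dt) = 0.450333
u = exp(dx) = 1.568835; d = 1/u = 0.637416
p_u = 0.129416, p_m = 0.666667, p_d = 0.203917
Discount per step: exp(-r*dt) = 0.999750
Stock lattice S(k, j) with j the centered position index:
  k=0: S(0,+0) = 26.1100
  k=1: S(1,-1) = 16.6429; S(1,+0) = 26.1100; S(1,+1) = 40.9623
  k=2: S(2,-2) = 10.6085; S(2,-1) = 16.6429; S(2,+0) = 26.1100; S(2,+1) = 40.9623; S(2,+2) = 64.2630
Terminal payoffs V(N, j) = max(K - S_T, 0):
  V(2,-2) = 14.241538; V(2,-1) = 8.207075; V(2,+0) = 0.000000; V(2,+1) = 0.000000; V(2,+2) = 0.000000
Backward induction: V(k, j) = exp(-r*dt) * [p_u * V(k+1, j+1) + p_m * V(k+1, j) + p_d * V(k+1, j-1)]
  V(1,-1) = exp(-r*dt) * [p_u*0.000000 + p_m*8.207075 + p_d*14.241538] = 8.373380
  V(1,+0) = exp(-r*dt) * [p_u*0.000000 + p_m*0.000000 + p_d*8.207075] = 1.673143
  V(1,+1) = exp(-r*dt) * [p_u*0.000000 + p_m*0.000000 + p_d*0.000000] = 0.000000
  V(0,+0) = exp(-r*dt) * [p_u*0.000000 + p_m*1.673143 + p_d*8.373380] = 2.822196

Answer: Price = V(0,0) = 2.8222
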